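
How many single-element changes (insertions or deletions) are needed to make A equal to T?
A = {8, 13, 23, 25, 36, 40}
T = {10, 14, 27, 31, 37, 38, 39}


Set A = {8, 13, 23, 25, 36, 40}
Set T = {10, 14, 27, 31, 37, 38, 39}
Elements to remove from A (in A, not in T): {8, 13, 23, 25, 36, 40} → 6 removals
Elements to add to A (in T, not in A): {10, 14, 27, 31, 37, 38, 39} → 7 additions
Total edits = 6 + 7 = 13

13


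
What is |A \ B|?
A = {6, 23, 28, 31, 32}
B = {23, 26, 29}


Set A = {6, 23, 28, 31, 32}
Set B = {23, 26, 29}
A \ B = {6, 28, 31, 32}
|A \ B| = 4

4


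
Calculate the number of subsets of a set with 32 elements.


The set has 32 elements.
The power set contains all possible subsets.
|P(A)| = 2^|A| = 2^32 = 4294967296

4294967296


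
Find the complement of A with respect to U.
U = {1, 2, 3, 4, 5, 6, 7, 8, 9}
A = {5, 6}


Universal set U = {1, 2, 3, 4, 5, 6, 7, 8, 9}
Set A = {5, 6}
A' = U \ A = elements in U but not in A
Checking each element of U:
1 (not in A, include), 2 (not in A, include), 3 (not in A, include), 4 (not in A, include), 5 (in A, exclude), 6 (in A, exclude), 7 (not in A, include), 8 (not in A, include), 9 (not in A, include)
A' = {1, 2, 3, 4, 7, 8, 9}

{1, 2, 3, 4, 7, 8, 9}


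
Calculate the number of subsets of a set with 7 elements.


The set has 7 elements.
The power set contains all possible subsets.
|P(A)| = 2^|A| = 2^7 = 128

128


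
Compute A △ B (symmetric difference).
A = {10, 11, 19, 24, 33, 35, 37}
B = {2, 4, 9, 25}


Set A = {10, 11, 19, 24, 33, 35, 37}
Set B = {2, 4, 9, 25}
A △ B = (A \ B) ∪ (B \ A)
Elements in A but not B: {10, 11, 19, 24, 33, 35, 37}
Elements in B but not A: {2, 4, 9, 25}
A △ B = {2, 4, 9, 10, 11, 19, 24, 25, 33, 35, 37}

{2, 4, 9, 10, 11, 19, 24, 25, 33, 35, 37}


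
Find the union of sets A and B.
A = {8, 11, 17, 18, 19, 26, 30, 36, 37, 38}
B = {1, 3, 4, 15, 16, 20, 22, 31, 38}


Set A = {8, 11, 17, 18, 19, 26, 30, 36, 37, 38}
Set B = {1, 3, 4, 15, 16, 20, 22, 31, 38}
A ∪ B includes all elements in either set.
Elements from A: {8, 11, 17, 18, 19, 26, 30, 36, 37, 38}
Elements from B not already included: {1, 3, 4, 15, 16, 20, 22, 31}
A ∪ B = {1, 3, 4, 8, 11, 15, 16, 17, 18, 19, 20, 22, 26, 30, 31, 36, 37, 38}

{1, 3, 4, 8, 11, 15, 16, 17, 18, 19, 20, 22, 26, 30, 31, 36, 37, 38}


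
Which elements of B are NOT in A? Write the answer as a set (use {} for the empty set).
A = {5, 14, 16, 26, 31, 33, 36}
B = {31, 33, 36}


Set A = {5, 14, 16, 26, 31, 33, 36}
Set B = {31, 33, 36}
Check each element of B against A:
31 ∈ A, 33 ∈ A, 36 ∈ A
Elements of B not in A: {}

{}


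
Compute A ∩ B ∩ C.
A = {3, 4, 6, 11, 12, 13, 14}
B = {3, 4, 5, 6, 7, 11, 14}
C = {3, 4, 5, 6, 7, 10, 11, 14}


Set A = {3, 4, 6, 11, 12, 13, 14}
Set B = {3, 4, 5, 6, 7, 11, 14}
Set C = {3, 4, 5, 6, 7, 10, 11, 14}
First, A ∩ B = {3, 4, 6, 11, 14}
Then, (A ∩ B) ∩ C = {3, 4, 6, 11, 14}

{3, 4, 6, 11, 14}


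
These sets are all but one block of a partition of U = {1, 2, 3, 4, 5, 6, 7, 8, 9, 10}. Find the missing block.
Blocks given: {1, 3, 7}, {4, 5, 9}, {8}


U = {1, 2, 3, 4, 5, 6, 7, 8, 9, 10}
Shown blocks: {1, 3, 7}, {4, 5, 9}, {8}
A partition's blocks are pairwise disjoint and cover U, so the missing block = U \ (union of shown blocks).
Union of shown blocks: {1, 3, 4, 5, 7, 8, 9}
Missing block = U \ (union) = {2, 6, 10}

{2, 6, 10}


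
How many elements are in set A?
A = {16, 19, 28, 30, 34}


Set A = {16, 19, 28, 30, 34}
Listing elements: 16, 19, 28, 30, 34
Counting: 5 elements
|A| = 5

5


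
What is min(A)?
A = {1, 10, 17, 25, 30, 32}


Set A = {1, 10, 17, 25, 30, 32}
Elements in ascending order: 1, 10, 17, 25, 30, 32
The smallest element is 1.

1


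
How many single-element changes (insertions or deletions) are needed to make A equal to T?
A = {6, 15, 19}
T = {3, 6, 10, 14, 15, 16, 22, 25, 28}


Set A = {6, 15, 19}
Set T = {3, 6, 10, 14, 15, 16, 22, 25, 28}
Elements to remove from A (in A, not in T): {19} → 1 removals
Elements to add to A (in T, not in A): {3, 10, 14, 16, 22, 25, 28} → 7 additions
Total edits = 1 + 7 = 8

8


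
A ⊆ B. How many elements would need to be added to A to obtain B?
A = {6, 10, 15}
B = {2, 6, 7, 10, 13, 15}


Set A = {6, 10, 15}, |A| = 3
Set B = {2, 6, 7, 10, 13, 15}, |B| = 6
Since A ⊆ B: B \ A = {2, 7, 13}
|B| - |A| = 6 - 3 = 3

3


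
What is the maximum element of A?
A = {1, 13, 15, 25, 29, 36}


Set A = {1, 13, 15, 25, 29, 36}
Elements in ascending order: 1, 13, 15, 25, 29, 36
The largest element is 36.

36


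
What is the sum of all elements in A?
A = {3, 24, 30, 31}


Set A = {3, 24, 30, 31}
Sum = 3 + 24 + 30 + 31 = 88

88


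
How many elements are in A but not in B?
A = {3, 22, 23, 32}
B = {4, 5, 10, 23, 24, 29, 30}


Set A = {3, 22, 23, 32}
Set B = {4, 5, 10, 23, 24, 29, 30}
A \ B = {3, 22, 32}
|A \ B| = 3

3


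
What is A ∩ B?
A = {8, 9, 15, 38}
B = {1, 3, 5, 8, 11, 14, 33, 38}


Set A = {8, 9, 15, 38}
Set B = {1, 3, 5, 8, 11, 14, 33, 38}
A ∩ B includes only elements in both sets.
Check each element of A against B:
8 ✓, 9 ✗, 15 ✗, 38 ✓
A ∩ B = {8, 38}

{8, 38}


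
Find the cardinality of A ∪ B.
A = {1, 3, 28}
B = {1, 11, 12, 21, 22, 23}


Set A = {1, 3, 28}, |A| = 3
Set B = {1, 11, 12, 21, 22, 23}, |B| = 6
A ∩ B = {1}, |A ∩ B| = 1
|A ∪ B| = |A| + |B| - |A ∩ B| = 3 + 6 - 1 = 8

8


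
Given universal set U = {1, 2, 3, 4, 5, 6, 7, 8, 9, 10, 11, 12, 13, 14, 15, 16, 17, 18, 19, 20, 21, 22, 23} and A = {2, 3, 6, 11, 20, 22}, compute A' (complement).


Universal set U = {1, 2, 3, 4, 5, 6, 7, 8, 9, 10, 11, 12, 13, 14, 15, 16, 17, 18, 19, 20, 21, 22, 23}
Set A = {2, 3, 6, 11, 20, 22}
A' = U \ A = elements in U but not in A
Checking each element of U:
1 (not in A, include), 2 (in A, exclude), 3 (in A, exclude), 4 (not in A, include), 5 (not in A, include), 6 (in A, exclude), 7 (not in A, include), 8 (not in A, include), 9 (not in A, include), 10 (not in A, include), 11 (in A, exclude), 12 (not in A, include), 13 (not in A, include), 14 (not in A, include), 15 (not in A, include), 16 (not in A, include), 17 (not in A, include), 18 (not in A, include), 19 (not in A, include), 20 (in A, exclude), 21 (not in A, include), 22 (in A, exclude), 23 (not in A, include)
A' = {1, 4, 5, 7, 8, 9, 10, 12, 13, 14, 15, 16, 17, 18, 19, 21, 23}

{1, 4, 5, 7, 8, 9, 10, 12, 13, 14, 15, 16, 17, 18, 19, 21, 23}


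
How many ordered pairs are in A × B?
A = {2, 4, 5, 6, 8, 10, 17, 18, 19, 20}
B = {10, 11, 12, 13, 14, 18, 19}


Set A = {2, 4, 5, 6, 8, 10, 17, 18, 19, 20} has 10 elements.
Set B = {10, 11, 12, 13, 14, 18, 19} has 7 elements.
|A × B| = |A| × |B| = 10 × 7 = 70

70


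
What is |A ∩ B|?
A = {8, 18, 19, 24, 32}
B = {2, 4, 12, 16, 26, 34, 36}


Set A = {8, 18, 19, 24, 32}
Set B = {2, 4, 12, 16, 26, 34, 36}
A ∩ B = {}
|A ∩ B| = 0

0


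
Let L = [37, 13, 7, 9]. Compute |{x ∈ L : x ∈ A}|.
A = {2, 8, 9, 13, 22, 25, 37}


Set A = {2, 8, 9, 13, 22, 25, 37}
Candidates: [37, 13, 7, 9]
Check each candidate:
37 ∈ A, 13 ∈ A, 7 ∉ A, 9 ∈ A
Count of candidates in A: 3

3


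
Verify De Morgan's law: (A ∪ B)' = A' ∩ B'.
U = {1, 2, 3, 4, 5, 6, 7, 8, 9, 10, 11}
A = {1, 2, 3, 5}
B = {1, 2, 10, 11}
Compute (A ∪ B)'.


U = {1, 2, 3, 4, 5, 6, 7, 8, 9, 10, 11}
A = {1, 2, 3, 5}, B = {1, 2, 10, 11}
A ∪ B = {1, 2, 3, 5, 10, 11}
(A ∪ B)' = U \ (A ∪ B) = {4, 6, 7, 8, 9}
Verification via A' ∩ B': A' = {4, 6, 7, 8, 9, 10, 11}, B' = {3, 4, 5, 6, 7, 8, 9}
A' ∩ B' = {4, 6, 7, 8, 9} ✓

{4, 6, 7, 8, 9}


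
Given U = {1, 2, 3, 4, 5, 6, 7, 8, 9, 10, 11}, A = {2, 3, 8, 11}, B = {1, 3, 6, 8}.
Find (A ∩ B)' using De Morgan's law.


U = {1, 2, 3, 4, 5, 6, 7, 8, 9, 10, 11}
A = {2, 3, 8, 11}, B = {1, 3, 6, 8}
A ∩ B = {3, 8}
(A ∩ B)' = U \ (A ∩ B) = {1, 2, 4, 5, 6, 7, 9, 10, 11}
Verification via A' ∪ B': A' = {1, 4, 5, 6, 7, 9, 10}, B' = {2, 4, 5, 7, 9, 10, 11}
A' ∪ B' = {1, 2, 4, 5, 6, 7, 9, 10, 11} ✓

{1, 2, 4, 5, 6, 7, 9, 10, 11}


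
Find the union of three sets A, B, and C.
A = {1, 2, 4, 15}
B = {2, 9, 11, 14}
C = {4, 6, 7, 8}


Set A = {1, 2, 4, 15}
Set B = {2, 9, 11, 14}
Set C = {4, 6, 7, 8}
First, A ∪ B = {1, 2, 4, 9, 11, 14, 15}
Then, (A ∪ B) ∪ C = {1, 2, 4, 6, 7, 8, 9, 11, 14, 15}

{1, 2, 4, 6, 7, 8, 9, 11, 14, 15}


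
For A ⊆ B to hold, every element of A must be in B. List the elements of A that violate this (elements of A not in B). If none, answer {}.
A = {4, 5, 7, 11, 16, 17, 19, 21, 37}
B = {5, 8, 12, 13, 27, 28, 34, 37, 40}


Set A = {4, 5, 7, 11, 16, 17, 19, 21, 37}
Set B = {5, 8, 12, 13, 27, 28, 34, 37, 40}
Check each element of A against B:
4 ∉ B (include), 5 ∈ B, 7 ∉ B (include), 11 ∉ B (include), 16 ∉ B (include), 17 ∉ B (include), 19 ∉ B (include), 21 ∉ B (include), 37 ∈ B
Elements of A not in B: {4, 7, 11, 16, 17, 19, 21}

{4, 7, 11, 16, 17, 19, 21}


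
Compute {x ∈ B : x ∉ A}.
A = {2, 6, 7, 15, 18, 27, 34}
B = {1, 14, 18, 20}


Set A = {2, 6, 7, 15, 18, 27, 34}
Set B = {1, 14, 18, 20}
Check each element of B against A:
1 ∉ A (include), 14 ∉ A (include), 18 ∈ A, 20 ∉ A (include)
Elements of B not in A: {1, 14, 20}

{1, 14, 20}


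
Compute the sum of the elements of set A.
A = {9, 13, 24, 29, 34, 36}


Set A = {9, 13, 24, 29, 34, 36}
Sum = 9 + 13 + 24 + 29 + 34 + 36 = 145

145


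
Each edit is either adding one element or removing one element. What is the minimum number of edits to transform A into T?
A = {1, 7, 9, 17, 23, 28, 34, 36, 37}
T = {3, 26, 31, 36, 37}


Set A = {1, 7, 9, 17, 23, 28, 34, 36, 37}
Set T = {3, 26, 31, 36, 37}
Elements to remove from A (in A, not in T): {1, 7, 9, 17, 23, 28, 34} → 7 removals
Elements to add to A (in T, not in A): {3, 26, 31} → 3 additions
Total edits = 7 + 3 = 10

10


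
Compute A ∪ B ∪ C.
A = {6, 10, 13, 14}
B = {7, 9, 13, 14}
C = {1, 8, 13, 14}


Set A = {6, 10, 13, 14}
Set B = {7, 9, 13, 14}
Set C = {1, 8, 13, 14}
First, A ∪ B = {6, 7, 9, 10, 13, 14}
Then, (A ∪ B) ∪ C = {1, 6, 7, 8, 9, 10, 13, 14}

{1, 6, 7, 8, 9, 10, 13, 14}


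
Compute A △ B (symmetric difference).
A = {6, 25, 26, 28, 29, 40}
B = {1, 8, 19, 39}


Set A = {6, 25, 26, 28, 29, 40}
Set B = {1, 8, 19, 39}
A △ B = (A \ B) ∪ (B \ A)
Elements in A but not B: {6, 25, 26, 28, 29, 40}
Elements in B but not A: {1, 8, 19, 39}
A △ B = {1, 6, 8, 19, 25, 26, 28, 29, 39, 40}

{1, 6, 8, 19, 25, 26, 28, 29, 39, 40}


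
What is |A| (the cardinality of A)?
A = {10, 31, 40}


Set A = {10, 31, 40}
Listing elements: 10, 31, 40
Counting: 3 elements
|A| = 3

3


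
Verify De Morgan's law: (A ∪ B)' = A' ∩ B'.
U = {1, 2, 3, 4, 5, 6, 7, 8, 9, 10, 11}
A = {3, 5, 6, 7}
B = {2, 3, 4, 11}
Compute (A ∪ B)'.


U = {1, 2, 3, 4, 5, 6, 7, 8, 9, 10, 11}
A = {3, 5, 6, 7}, B = {2, 3, 4, 11}
A ∪ B = {2, 3, 4, 5, 6, 7, 11}
(A ∪ B)' = U \ (A ∪ B) = {1, 8, 9, 10}
Verification via A' ∩ B': A' = {1, 2, 4, 8, 9, 10, 11}, B' = {1, 5, 6, 7, 8, 9, 10}
A' ∩ B' = {1, 8, 9, 10} ✓

{1, 8, 9, 10}


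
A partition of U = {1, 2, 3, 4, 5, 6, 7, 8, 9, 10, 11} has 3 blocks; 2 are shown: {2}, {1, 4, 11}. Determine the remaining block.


U = {1, 2, 3, 4, 5, 6, 7, 8, 9, 10, 11}
Shown blocks: {2}, {1, 4, 11}
A partition's blocks are pairwise disjoint and cover U, so the missing block = U \ (union of shown blocks).
Union of shown blocks: {1, 2, 4, 11}
Missing block = U \ (union) = {3, 5, 6, 7, 8, 9, 10}

{3, 5, 6, 7, 8, 9, 10}


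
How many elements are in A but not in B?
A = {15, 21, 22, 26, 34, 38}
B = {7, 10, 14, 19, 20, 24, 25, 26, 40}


Set A = {15, 21, 22, 26, 34, 38}
Set B = {7, 10, 14, 19, 20, 24, 25, 26, 40}
A \ B = {15, 21, 22, 34, 38}
|A \ B| = 5

5


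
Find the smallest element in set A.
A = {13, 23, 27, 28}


Set A = {13, 23, 27, 28}
Elements in ascending order: 13, 23, 27, 28
The smallest element is 13.

13


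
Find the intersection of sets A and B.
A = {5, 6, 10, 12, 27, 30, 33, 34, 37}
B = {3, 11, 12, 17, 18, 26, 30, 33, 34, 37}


Set A = {5, 6, 10, 12, 27, 30, 33, 34, 37}
Set B = {3, 11, 12, 17, 18, 26, 30, 33, 34, 37}
A ∩ B includes only elements in both sets.
Check each element of A against B:
5 ✗, 6 ✗, 10 ✗, 12 ✓, 27 ✗, 30 ✓, 33 ✓, 34 ✓, 37 ✓
A ∩ B = {12, 30, 33, 34, 37}

{12, 30, 33, 34, 37}


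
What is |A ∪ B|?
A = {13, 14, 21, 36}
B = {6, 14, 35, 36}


Set A = {13, 14, 21, 36}, |A| = 4
Set B = {6, 14, 35, 36}, |B| = 4
A ∩ B = {14, 36}, |A ∩ B| = 2
|A ∪ B| = |A| + |B| - |A ∩ B| = 4 + 4 - 2 = 6

6


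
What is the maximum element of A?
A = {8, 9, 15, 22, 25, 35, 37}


Set A = {8, 9, 15, 22, 25, 35, 37}
Elements in ascending order: 8, 9, 15, 22, 25, 35, 37
The largest element is 37.

37


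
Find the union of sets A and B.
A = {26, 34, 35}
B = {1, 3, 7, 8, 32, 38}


Set A = {26, 34, 35}
Set B = {1, 3, 7, 8, 32, 38}
A ∪ B includes all elements in either set.
Elements from A: {26, 34, 35}
Elements from B not already included: {1, 3, 7, 8, 32, 38}
A ∪ B = {1, 3, 7, 8, 26, 32, 34, 35, 38}

{1, 3, 7, 8, 26, 32, 34, 35, 38}


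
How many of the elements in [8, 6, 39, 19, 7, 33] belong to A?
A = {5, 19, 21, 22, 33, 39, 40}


Set A = {5, 19, 21, 22, 33, 39, 40}
Candidates: [8, 6, 39, 19, 7, 33]
Check each candidate:
8 ∉ A, 6 ∉ A, 39 ∈ A, 19 ∈ A, 7 ∉ A, 33 ∈ A
Count of candidates in A: 3

3


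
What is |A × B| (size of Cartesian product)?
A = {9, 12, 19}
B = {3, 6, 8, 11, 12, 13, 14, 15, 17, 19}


Set A = {9, 12, 19} has 3 elements.
Set B = {3, 6, 8, 11, 12, 13, 14, 15, 17, 19} has 10 elements.
|A × B| = |A| × |B| = 3 × 10 = 30

30


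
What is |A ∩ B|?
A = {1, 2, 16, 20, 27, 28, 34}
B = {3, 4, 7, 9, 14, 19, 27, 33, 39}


Set A = {1, 2, 16, 20, 27, 28, 34}
Set B = {3, 4, 7, 9, 14, 19, 27, 33, 39}
A ∩ B = {27}
|A ∩ B| = 1

1


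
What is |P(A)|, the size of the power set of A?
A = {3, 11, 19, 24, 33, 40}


Set A = {3, 11, 19, 24, 33, 40}
|A| = 6
The power set P(A) contains all subsets of A.
|P(A)| = 2^|A| = 2^6 = 64

64


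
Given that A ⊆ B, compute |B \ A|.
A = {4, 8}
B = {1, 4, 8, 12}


Set A = {4, 8}, |A| = 2
Set B = {1, 4, 8, 12}, |B| = 4
Since A ⊆ B: B \ A = {1, 12}
|B| - |A| = 4 - 2 = 2

2


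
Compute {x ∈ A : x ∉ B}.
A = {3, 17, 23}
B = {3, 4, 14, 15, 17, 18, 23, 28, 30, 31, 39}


Set A = {3, 17, 23}
Set B = {3, 4, 14, 15, 17, 18, 23, 28, 30, 31, 39}
Check each element of A against B:
3 ∈ B, 17 ∈ B, 23 ∈ B
Elements of A not in B: {}

{}


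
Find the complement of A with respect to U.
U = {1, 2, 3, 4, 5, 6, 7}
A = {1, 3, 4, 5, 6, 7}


Universal set U = {1, 2, 3, 4, 5, 6, 7}
Set A = {1, 3, 4, 5, 6, 7}
A' = U \ A = elements in U but not in A
Checking each element of U:
1 (in A, exclude), 2 (not in A, include), 3 (in A, exclude), 4 (in A, exclude), 5 (in A, exclude), 6 (in A, exclude), 7 (in A, exclude)
A' = {2}

{2}


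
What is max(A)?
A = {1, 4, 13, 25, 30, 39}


Set A = {1, 4, 13, 25, 30, 39}
Elements in ascending order: 1, 4, 13, 25, 30, 39
The largest element is 39.

39


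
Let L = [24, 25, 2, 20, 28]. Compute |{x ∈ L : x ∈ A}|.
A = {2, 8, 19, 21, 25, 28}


Set A = {2, 8, 19, 21, 25, 28}
Candidates: [24, 25, 2, 20, 28]
Check each candidate:
24 ∉ A, 25 ∈ A, 2 ∈ A, 20 ∉ A, 28 ∈ A
Count of candidates in A: 3

3


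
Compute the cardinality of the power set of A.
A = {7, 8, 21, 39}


Set A = {7, 8, 21, 39}
|A| = 4
The power set P(A) contains all subsets of A.
|P(A)| = 2^|A| = 2^4 = 16

16


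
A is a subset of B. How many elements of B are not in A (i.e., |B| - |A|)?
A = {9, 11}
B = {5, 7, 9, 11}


Set A = {9, 11}, |A| = 2
Set B = {5, 7, 9, 11}, |B| = 4
Since A ⊆ B: B \ A = {5, 7}
|B| - |A| = 4 - 2 = 2

2


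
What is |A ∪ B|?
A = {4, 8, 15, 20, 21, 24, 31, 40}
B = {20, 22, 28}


Set A = {4, 8, 15, 20, 21, 24, 31, 40}, |A| = 8
Set B = {20, 22, 28}, |B| = 3
A ∩ B = {20}, |A ∩ B| = 1
|A ∪ B| = |A| + |B| - |A ∩ B| = 8 + 3 - 1 = 10

10


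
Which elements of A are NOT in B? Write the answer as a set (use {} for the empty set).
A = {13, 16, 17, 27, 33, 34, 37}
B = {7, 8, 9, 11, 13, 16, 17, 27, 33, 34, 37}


Set A = {13, 16, 17, 27, 33, 34, 37}
Set B = {7, 8, 9, 11, 13, 16, 17, 27, 33, 34, 37}
Check each element of A against B:
13 ∈ B, 16 ∈ B, 17 ∈ B, 27 ∈ B, 33 ∈ B, 34 ∈ B, 37 ∈ B
Elements of A not in B: {}

{}


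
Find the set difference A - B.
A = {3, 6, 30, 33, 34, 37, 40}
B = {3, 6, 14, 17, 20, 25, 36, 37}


Set A = {3, 6, 30, 33, 34, 37, 40}
Set B = {3, 6, 14, 17, 20, 25, 36, 37}
A \ B includes elements in A that are not in B.
Check each element of A:
3 (in B, remove), 6 (in B, remove), 30 (not in B, keep), 33 (not in B, keep), 34 (not in B, keep), 37 (in B, remove), 40 (not in B, keep)
A \ B = {30, 33, 34, 40}

{30, 33, 34, 40}


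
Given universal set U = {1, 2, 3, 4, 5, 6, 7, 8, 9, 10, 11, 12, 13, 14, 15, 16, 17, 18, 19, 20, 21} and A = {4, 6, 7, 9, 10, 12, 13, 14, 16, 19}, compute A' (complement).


Universal set U = {1, 2, 3, 4, 5, 6, 7, 8, 9, 10, 11, 12, 13, 14, 15, 16, 17, 18, 19, 20, 21}
Set A = {4, 6, 7, 9, 10, 12, 13, 14, 16, 19}
A' = U \ A = elements in U but not in A
Checking each element of U:
1 (not in A, include), 2 (not in A, include), 3 (not in A, include), 4 (in A, exclude), 5 (not in A, include), 6 (in A, exclude), 7 (in A, exclude), 8 (not in A, include), 9 (in A, exclude), 10 (in A, exclude), 11 (not in A, include), 12 (in A, exclude), 13 (in A, exclude), 14 (in A, exclude), 15 (not in A, include), 16 (in A, exclude), 17 (not in A, include), 18 (not in A, include), 19 (in A, exclude), 20 (not in A, include), 21 (not in A, include)
A' = {1, 2, 3, 5, 8, 11, 15, 17, 18, 20, 21}

{1, 2, 3, 5, 8, 11, 15, 17, 18, 20, 21}


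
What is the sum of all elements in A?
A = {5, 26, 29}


Set A = {5, 26, 29}
Sum = 5 + 26 + 29 = 60

60


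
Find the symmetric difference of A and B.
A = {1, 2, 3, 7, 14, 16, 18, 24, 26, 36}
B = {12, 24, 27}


Set A = {1, 2, 3, 7, 14, 16, 18, 24, 26, 36}
Set B = {12, 24, 27}
A △ B = (A \ B) ∪ (B \ A)
Elements in A but not B: {1, 2, 3, 7, 14, 16, 18, 26, 36}
Elements in B but not A: {12, 27}
A △ B = {1, 2, 3, 7, 12, 14, 16, 18, 26, 27, 36}

{1, 2, 3, 7, 12, 14, 16, 18, 26, 27, 36}


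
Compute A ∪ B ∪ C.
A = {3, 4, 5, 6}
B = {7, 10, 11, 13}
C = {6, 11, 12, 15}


Set A = {3, 4, 5, 6}
Set B = {7, 10, 11, 13}
Set C = {6, 11, 12, 15}
First, A ∪ B = {3, 4, 5, 6, 7, 10, 11, 13}
Then, (A ∪ B) ∪ C = {3, 4, 5, 6, 7, 10, 11, 12, 13, 15}

{3, 4, 5, 6, 7, 10, 11, 12, 13, 15}


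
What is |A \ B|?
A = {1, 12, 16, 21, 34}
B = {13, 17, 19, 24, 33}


Set A = {1, 12, 16, 21, 34}
Set B = {13, 17, 19, 24, 33}
A \ B = {1, 12, 16, 21, 34}
|A \ B| = 5

5


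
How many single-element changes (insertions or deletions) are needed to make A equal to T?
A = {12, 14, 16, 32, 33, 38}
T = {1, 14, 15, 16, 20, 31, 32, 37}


Set A = {12, 14, 16, 32, 33, 38}
Set T = {1, 14, 15, 16, 20, 31, 32, 37}
Elements to remove from A (in A, not in T): {12, 33, 38} → 3 removals
Elements to add to A (in T, not in A): {1, 15, 20, 31, 37} → 5 additions
Total edits = 3 + 5 = 8

8


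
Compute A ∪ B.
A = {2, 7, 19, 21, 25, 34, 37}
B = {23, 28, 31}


Set A = {2, 7, 19, 21, 25, 34, 37}
Set B = {23, 28, 31}
A ∪ B includes all elements in either set.
Elements from A: {2, 7, 19, 21, 25, 34, 37}
Elements from B not already included: {23, 28, 31}
A ∪ B = {2, 7, 19, 21, 23, 25, 28, 31, 34, 37}

{2, 7, 19, 21, 23, 25, 28, 31, 34, 37}


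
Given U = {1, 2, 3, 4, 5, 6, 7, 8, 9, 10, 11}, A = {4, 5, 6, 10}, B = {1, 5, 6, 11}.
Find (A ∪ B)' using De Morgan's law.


U = {1, 2, 3, 4, 5, 6, 7, 8, 9, 10, 11}
A = {4, 5, 6, 10}, B = {1, 5, 6, 11}
A ∪ B = {1, 4, 5, 6, 10, 11}
(A ∪ B)' = U \ (A ∪ B) = {2, 3, 7, 8, 9}
Verification via A' ∩ B': A' = {1, 2, 3, 7, 8, 9, 11}, B' = {2, 3, 4, 7, 8, 9, 10}
A' ∩ B' = {2, 3, 7, 8, 9} ✓

{2, 3, 7, 8, 9}


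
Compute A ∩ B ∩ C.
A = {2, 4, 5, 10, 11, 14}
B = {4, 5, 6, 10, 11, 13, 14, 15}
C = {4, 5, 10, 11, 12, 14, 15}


Set A = {2, 4, 5, 10, 11, 14}
Set B = {4, 5, 6, 10, 11, 13, 14, 15}
Set C = {4, 5, 10, 11, 12, 14, 15}
First, A ∩ B = {4, 5, 10, 11, 14}
Then, (A ∩ B) ∩ C = {4, 5, 10, 11, 14}

{4, 5, 10, 11, 14}


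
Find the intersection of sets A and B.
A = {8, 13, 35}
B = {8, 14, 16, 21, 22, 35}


Set A = {8, 13, 35}
Set B = {8, 14, 16, 21, 22, 35}
A ∩ B includes only elements in both sets.
Check each element of A against B:
8 ✓, 13 ✗, 35 ✓
A ∩ B = {8, 35}

{8, 35}


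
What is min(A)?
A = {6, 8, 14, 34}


Set A = {6, 8, 14, 34}
Elements in ascending order: 6, 8, 14, 34
The smallest element is 6.

6


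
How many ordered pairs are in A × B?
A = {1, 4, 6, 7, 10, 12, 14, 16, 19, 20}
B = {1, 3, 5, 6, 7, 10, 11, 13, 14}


Set A = {1, 4, 6, 7, 10, 12, 14, 16, 19, 20} has 10 elements.
Set B = {1, 3, 5, 6, 7, 10, 11, 13, 14} has 9 elements.
|A × B| = |A| × |B| = 10 × 9 = 90

90


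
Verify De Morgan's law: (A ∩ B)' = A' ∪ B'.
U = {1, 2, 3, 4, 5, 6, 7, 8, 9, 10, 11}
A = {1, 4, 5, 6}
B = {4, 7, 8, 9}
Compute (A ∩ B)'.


U = {1, 2, 3, 4, 5, 6, 7, 8, 9, 10, 11}
A = {1, 4, 5, 6}, B = {4, 7, 8, 9}
A ∩ B = {4}
(A ∩ B)' = U \ (A ∩ B) = {1, 2, 3, 5, 6, 7, 8, 9, 10, 11}
Verification via A' ∪ B': A' = {2, 3, 7, 8, 9, 10, 11}, B' = {1, 2, 3, 5, 6, 10, 11}
A' ∪ B' = {1, 2, 3, 5, 6, 7, 8, 9, 10, 11} ✓

{1, 2, 3, 5, 6, 7, 8, 9, 10, 11}


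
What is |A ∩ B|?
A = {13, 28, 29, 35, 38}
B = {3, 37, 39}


Set A = {13, 28, 29, 35, 38}
Set B = {3, 37, 39}
A ∩ B = {}
|A ∩ B| = 0

0


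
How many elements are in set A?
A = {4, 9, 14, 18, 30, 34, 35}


Set A = {4, 9, 14, 18, 30, 34, 35}
Listing elements: 4, 9, 14, 18, 30, 34, 35
Counting: 7 elements
|A| = 7

7


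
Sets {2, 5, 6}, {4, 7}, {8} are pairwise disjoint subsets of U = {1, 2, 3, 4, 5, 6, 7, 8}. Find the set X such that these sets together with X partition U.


U = {1, 2, 3, 4, 5, 6, 7, 8}
Shown blocks: {2, 5, 6}, {4, 7}, {8}
A partition's blocks are pairwise disjoint and cover U, so the missing block = U \ (union of shown blocks).
Union of shown blocks: {2, 4, 5, 6, 7, 8}
Missing block = U \ (union) = {1, 3}

{1, 3}


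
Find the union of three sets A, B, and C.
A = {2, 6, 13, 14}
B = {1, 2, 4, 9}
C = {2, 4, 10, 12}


Set A = {2, 6, 13, 14}
Set B = {1, 2, 4, 9}
Set C = {2, 4, 10, 12}
First, A ∪ B = {1, 2, 4, 6, 9, 13, 14}
Then, (A ∪ B) ∪ C = {1, 2, 4, 6, 9, 10, 12, 13, 14}

{1, 2, 4, 6, 9, 10, 12, 13, 14}


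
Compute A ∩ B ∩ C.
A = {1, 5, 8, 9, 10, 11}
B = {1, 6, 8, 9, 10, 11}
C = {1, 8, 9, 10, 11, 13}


Set A = {1, 5, 8, 9, 10, 11}
Set B = {1, 6, 8, 9, 10, 11}
Set C = {1, 8, 9, 10, 11, 13}
First, A ∩ B = {1, 8, 9, 10, 11}
Then, (A ∩ B) ∩ C = {1, 8, 9, 10, 11}

{1, 8, 9, 10, 11}


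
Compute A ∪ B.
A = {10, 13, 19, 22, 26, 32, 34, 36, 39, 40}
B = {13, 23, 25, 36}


Set A = {10, 13, 19, 22, 26, 32, 34, 36, 39, 40}
Set B = {13, 23, 25, 36}
A ∪ B includes all elements in either set.
Elements from A: {10, 13, 19, 22, 26, 32, 34, 36, 39, 40}
Elements from B not already included: {23, 25}
A ∪ B = {10, 13, 19, 22, 23, 25, 26, 32, 34, 36, 39, 40}

{10, 13, 19, 22, 23, 25, 26, 32, 34, 36, 39, 40}


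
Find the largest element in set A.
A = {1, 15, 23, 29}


Set A = {1, 15, 23, 29}
Elements in ascending order: 1, 15, 23, 29
The largest element is 29.

29


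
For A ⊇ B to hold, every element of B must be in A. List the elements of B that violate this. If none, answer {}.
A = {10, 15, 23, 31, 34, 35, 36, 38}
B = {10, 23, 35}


Set A = {10, 15, 23, 31, 34, 35, 36, 38}
Set B = {10, 23, 35}
Check each element of B against A:
10 ∈ A, 23 ∈ A, 35 ∈ A
Elements of B not in A: {}

{}


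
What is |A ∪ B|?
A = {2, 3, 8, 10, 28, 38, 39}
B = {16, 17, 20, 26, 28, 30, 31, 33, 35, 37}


Set A = {2, 3, 8, 10, 28, 38, 39}, |A| = 7
Set B = {16, 17, 20, 26, 28, 30, 31, 33, 35, 37}, |B| = 10
A ∩ B = {28}, |A ∩ B| = 1
|A ∪ B| = |A| + |B| - |A ∩ B| = 7 + 10 - 1 = 16

16


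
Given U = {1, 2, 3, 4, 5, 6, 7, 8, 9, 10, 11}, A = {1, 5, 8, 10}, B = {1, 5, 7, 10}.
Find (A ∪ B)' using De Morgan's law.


U = {1, 2, 3, 4, 5, 6, 7, 8, 9, 10, 11}
A = {1, 5, 8, 10}, B = {1, 5, 7, 10}
A ∪ B = {1, 5, 7, 8, 10}
(A ∪ B)' = U \ (A ∪ B) = {2, 3, 4, 6, 9, 11}
Verification via A' ∩ B': A' = {2, 3, 4, 6, 7, 9, 11}, B' = {2, 3, 4, 6, 8, 9, 11}
A' ∩ B' = {2, 3, 4, 6, 9, 11} ✓

{2, 3, 4, 6, 9, 11}


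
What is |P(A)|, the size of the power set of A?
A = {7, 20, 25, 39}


Set A = {7, 20, 25, 39}
|A| = 4
The power set P(A) contains all subsets of A.
|P(A)| = 2^|A| = 2^4 = 16

16


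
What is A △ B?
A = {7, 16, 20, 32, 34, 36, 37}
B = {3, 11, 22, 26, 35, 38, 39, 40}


Set A = {7, 16, 20, 32, 34, 36, 37}
Set B = {3, 11, 22, 26, 35, 38, 39, 40}
A △ B = (A \ B) ∪ (B \ A)
Elements in A but not B: {7, 16, 20, 32, 34, 36, 37}
Elements in B but not A: {3, 11, 22, 26, 35, 38, 39, 40}
A △ B = {3, 7, 11, 16, 20, 22, 26, 32, 34, 35, 36, 37, 38, 39, 40}

{3, 7, 11, 16, 20, 22, 26, 32, 34, 35, 36, 37, 38, 39, 40}


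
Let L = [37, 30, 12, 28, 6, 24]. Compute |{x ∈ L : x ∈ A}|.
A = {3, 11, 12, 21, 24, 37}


Set A = {3, 11, 12, 21, 24, 37}
Candidates: [37, 30, 12, 28, 6, 24]
Check each candidate:
37 ∈ A, 30 ∉ A, 12 ∈ A, 28 ∉ A, 6 ∉ A, 24 ∈ A
Count of candidates in A: 3

3


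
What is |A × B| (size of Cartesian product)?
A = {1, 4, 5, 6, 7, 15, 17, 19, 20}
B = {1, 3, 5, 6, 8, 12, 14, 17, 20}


Set A = {1, 4, 5, 6, 7, 15, 17, 19, 20} has 9 elements.
Set B = {1, 3, 5, 6, 8, 12, 14, 17, 20} has 9 elements.
|A × B| = |A| × |B| = 9 × 9 = 81

81


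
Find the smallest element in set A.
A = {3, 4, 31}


Set A = {3, 4, 31}
Elements in ascending order: 3, 4, 31
The smallest element is 3.

3


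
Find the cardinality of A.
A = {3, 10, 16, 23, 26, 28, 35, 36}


Set A = {3, 10, 16, 23, 26, 28, 35, 36}
Listing elements: 3, 10, 16, 23, 26, 28, 35, 36
Counting: 8 elements
|A| = 8

8


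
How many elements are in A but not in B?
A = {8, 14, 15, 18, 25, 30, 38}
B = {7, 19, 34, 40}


Set A = {8, 14, 15, 18, 25, 30, 38}
Set B = {7, 19, 34, 40}
A \ B = {8, 14, 15, 18, 25, 30, 38}
|A \ B| = 7

7


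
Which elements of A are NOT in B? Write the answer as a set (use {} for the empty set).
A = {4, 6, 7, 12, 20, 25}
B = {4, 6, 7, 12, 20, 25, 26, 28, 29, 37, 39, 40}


Set A = {4, 6, 7, 12, 20, 25}
Set B = {4, 6, 7, 12, 20, 25, 26, 28, 29, 37, 39, 40}
Check each element of A against B:
4 ∈ B, 6 ∈ B, 7 ∈ B, 12 ∈ B, 20 ∈ B, 25 ∈ B
Elements of A not in B: {}

{}


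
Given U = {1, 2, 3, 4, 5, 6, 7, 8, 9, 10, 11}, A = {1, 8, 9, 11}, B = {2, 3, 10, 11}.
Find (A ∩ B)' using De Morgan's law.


U = {1, 2, 3, 4, 5, 6, 7, 8, 9, 10, 11}
A = {1, 8, 9, 11}, B = {2, 3, 10, 11}
A ∩ B = {11}
(A ∩ B)' = U \ (A ∩ B) = {1, 2, 3, 4, 5, 6, 7, 8, 9, 10}
Verification via A' ∪ B': A' = {2, 3, 4, 5, 6, 7, 10}, B' = {1, 4, 5, 6, 7, 8, 9}
A' ∪ B' = {1, 2, 3, 4, 5, 6, 7, 8, 9, 10} ✓

{1, 2, 3, 4, 5, 6, 7, 8, 9, 10}


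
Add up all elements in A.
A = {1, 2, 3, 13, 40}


Set A = {1, 2, 3, 13, 40}
Sum = 1 + 2 + 3 + 13 + 40 = 59

59


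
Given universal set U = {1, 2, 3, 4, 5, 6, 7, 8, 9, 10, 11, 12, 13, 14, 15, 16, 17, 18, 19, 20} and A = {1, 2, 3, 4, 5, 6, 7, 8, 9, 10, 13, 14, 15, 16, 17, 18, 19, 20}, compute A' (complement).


Universal set U = {1, 2, 3, 4, 5, 6, 7, 8, 9, 10, 11, 12, 13, 14, 15, 16, 17, 18, 19, 20}
Set A = {1, 2, 3, 4, 5, 6, 7, 8, 9, 10, 13, 14, 15, 16, 17, 18, 19, 20}
A' = U \ A = elements in U but not in A
Checking each element of U:
1 (in A, exclude), 2 (in A, exclude), 3 (in A, exclude), 4 (in A, exclude), 5 (in A, exclude), 6 (in A, exclude), 7 (in A, exclude), 8 (in A, exclude), 9 (in A, exclude), 10 (in A, exclude), 11 (not in A, include), 12 (not in A, include), 13 (in A, exclude), 14 (in A, exclude), 15 (in A, exclude), 16 (in A, exclude), 17 (in A, exclude), 18 (in A, exclude), 19 (in A, exclude), 20 (in A, exclude)
A' = {11, 12}

{11, 12}


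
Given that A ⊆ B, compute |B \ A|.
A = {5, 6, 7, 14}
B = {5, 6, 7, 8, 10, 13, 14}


Set A = {5, 6, 7, 14}, |A| = 4
Set B = {5, 6, 7, 8, 10, 13, 14}, |B| = 7
Since A ⊆ B: B \ A = {8, 10, 13}
|B| - |A| = 7 - 4 = 3

3


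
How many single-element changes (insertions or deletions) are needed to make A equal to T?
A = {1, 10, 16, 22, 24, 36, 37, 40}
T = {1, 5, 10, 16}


Set A = {1, 10, 16, 22, 24, 36, 37, 40}
Set T = {1, 5, 10, 16}
Elements to remove from A (in A, not in T): {22, 24, 36, 37, 40} → 5 removals
Elements to add to A (in T, not in A): {5} → 1 additions
Total edits = 5 + 1 = 6

6


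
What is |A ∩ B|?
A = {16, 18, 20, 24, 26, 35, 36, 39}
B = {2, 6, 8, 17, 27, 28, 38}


Set A = {16, 18, 20, 24, 26, 35, 36, 39}
Set B = {2, 6, 8, 17, 27, 28, 38}
A ∩ B = {}
|A ∩ B| = 0

0


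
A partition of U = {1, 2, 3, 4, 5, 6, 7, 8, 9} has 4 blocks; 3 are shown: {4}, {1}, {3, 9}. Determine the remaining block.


U = {1, 2, 3, 4, 5, 6, 7, 8, 9}
Shown blocks: {4}, {1}, {3, 9}
A partition's blocks are pairwise disjoint and cover U, so the missing block = U \ (union of shown blocks).
Union of shown blocks: {1, 3, 4, 9}
Missing block = U \ (union) = {2, 5, 6, 7, 8}

{2, 5, 6, 7, 8}


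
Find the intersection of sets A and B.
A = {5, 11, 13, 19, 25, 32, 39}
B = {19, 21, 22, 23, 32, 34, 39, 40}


Set A = {5, 11, 13, 19, 25, 32, 39}
Set B = {19, 21, 22, 23, 32, 34, 39, 40}
A ∩ B includes only elements in both sets.
Check each element of A against B:
5 ✗, 11 ✗, 13 ✗, 19 ✓, 25 ✗, 32 ✓, 39 ✓
A ∩ B = {19, 32, 39}

{19, 32, 39}


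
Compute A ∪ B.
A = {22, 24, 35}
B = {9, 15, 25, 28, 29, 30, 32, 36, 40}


Set A = {22, 24, 35}
Set B = {9, 15, 25, 28, 29, 30, 32, 36, 40}
A ∪ B includes all elements in either set.
Elements from A: {22, 24, 35}
Elements from B not already included: {9, 15, 25, 28, 29, 30, 32, 36, 40}
A ∪ B = {9, 15, 22, 24, 25, 28, 29, 30, 32, 35, 36, 40}

{9, 15, 22, 24, 25, 28, 29, 30, 32, 35, 36, 40}


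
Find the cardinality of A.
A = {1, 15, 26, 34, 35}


Set A = {1, 15, 26, 34, 35}
Listing elements: 1, 15, 26, 34, 35
Counting: 5 elements
|A| = 5

5


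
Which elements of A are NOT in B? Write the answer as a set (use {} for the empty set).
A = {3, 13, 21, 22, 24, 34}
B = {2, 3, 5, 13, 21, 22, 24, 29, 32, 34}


Set A = {3, 13, 21, 22, 24, 34}
Set B = {2, 3, 5, 13, 21, 22, 24, 29, 32, 34}
Check each element of A against B:
3 ∈ B, 13 ∈ B, 21 ∈ B, 22 ∈ B, 24 ∈ B, 34 ∈ B
Elements of A not in B: {}

{}


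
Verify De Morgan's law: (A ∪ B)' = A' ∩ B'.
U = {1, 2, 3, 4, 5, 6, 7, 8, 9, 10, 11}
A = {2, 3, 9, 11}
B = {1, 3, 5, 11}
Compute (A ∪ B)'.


U = {1, 2, 3, 4, 5, 6, 7, 8, 9, 10, 11}
A = {2, 3, 9, 11}, B = {1, 3, 5, 11}
A ∪ B = {1, 2, 3, 5, 9, 11}
(A ∪ B)' = U \ (A ∪ B) = {4, 6, 7, 8, 10}
Verification via A' ∩ B': A' = {1, 4, 5, 6, 7, 8, 10}, B' = {2, 4, 6, 7, 8, 9, 10}
A' ∩ B' = {4, 6, 7, 8, 10} ✓

{4, 6, 7, 8, 10}


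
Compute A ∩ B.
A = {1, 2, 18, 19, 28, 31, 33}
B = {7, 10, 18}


Set A = {1, 2, 18, 19, 28, 31, 33}
Set B = {7, 10, 18}
A ∩ B includes only elements in both sets.
Check each element of A against B:
1 ✗, 2 ✗, 18 ✓, 19 ✗, 28 ✗, 31 ✗, 33 ✗
A ∩ B = {18}

{18}


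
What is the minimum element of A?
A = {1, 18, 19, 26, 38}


Set A = {1, 18, 19, 26, 38}
Elements in ascending order: 1, 18, 19, 26, 38
The smallest element is 1.

1


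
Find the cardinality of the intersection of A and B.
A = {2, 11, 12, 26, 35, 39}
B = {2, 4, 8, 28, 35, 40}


Set A = {2, 11, 12, 26, 35, 39}
Set B = {2, 4, 8, 28, 35, 40}
A ∩ B = {2, 35}
|A ∩ B| = 2

2


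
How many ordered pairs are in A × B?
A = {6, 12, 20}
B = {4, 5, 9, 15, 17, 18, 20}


Set A = {6, 12, 20} has 3 elements.
Set B = {4, 5, 9, 15, 17, 18, 20} has 7 elements.
|A × B| = |A| × |B| = 3 × 7 = 21

21


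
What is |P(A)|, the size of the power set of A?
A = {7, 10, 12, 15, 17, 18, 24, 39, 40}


Set A = {7, 10, 12, 15, 17, 18, 24, 39, 40}
|A| = 9
The power set P(A) contains all subsets of A.
|P(A)| = 2^|A| = 2^9 = 512

512


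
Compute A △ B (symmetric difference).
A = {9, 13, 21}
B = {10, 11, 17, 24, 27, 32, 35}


Set A = {9, 13, 21}
Set B = {10, 11, 17, 24, 27, 32, 35}
A △ B = (A \ B) ∪ (B \ A)
Elements in A but not B: {9, 13, 21}
Elements in B but not A: {10, 11, 17, 24, 27, 32, 35}
A △ B = {9, 10, 11, 13, 17, 21, 24, 27, 32, 35}

{9, 10, 11, 13, 17, 21, 24, 27, 32, 35}


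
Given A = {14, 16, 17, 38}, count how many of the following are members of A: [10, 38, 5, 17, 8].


Set A = {14, 16, 17, 38}
Candidates: [10, 38, 5, 17, 8]
Check each candidate:
10 ∉ A, 38 ∈ A, 5 ∉ A, 17 ∈ A, 8 ∉ A
Count of candidates in A: 2

2


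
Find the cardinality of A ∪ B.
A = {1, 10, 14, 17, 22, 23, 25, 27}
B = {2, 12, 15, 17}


Set A = {1, 10, 14, 17, 22, 23, 25, 27}, |A| = 8
Set B = {2, 12, 15, 17}, |B| = 4
A ∩ B = {17}, |A ∩ B| = 1
|A ∪ B| = |A| + |B| - |A ∩ B| = 8 + 4 - 1 = 11

11


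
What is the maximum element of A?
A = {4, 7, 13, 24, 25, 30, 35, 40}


Set A = {4, 7, 13, 24, 25, 30, 35, 40}
Elements in ascending order: 4, 7, 13, 24, 25, 30, 35, 40
The largest element is 40.

40


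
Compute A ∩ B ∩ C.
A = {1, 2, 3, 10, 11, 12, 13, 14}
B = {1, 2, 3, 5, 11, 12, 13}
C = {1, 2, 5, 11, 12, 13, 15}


Set A = {1, 2, 3, 10, 11, 12, 13, 14}
Set B = {1, 2, 3, 5, 11, 12, 13}
Set C = {1, 2, 5, 11, 12, 13, 15}
First, A ∩ B = {1, 2, 3, 11, 12, 13}
Then, (A ∩ B) ∩ C = {1, 2, 11, 12, 13}

{1, 2, 11, 12, 13}


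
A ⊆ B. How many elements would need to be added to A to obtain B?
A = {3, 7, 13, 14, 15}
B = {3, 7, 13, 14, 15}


Set A = {3, 7, 13, 14, 15}, |A| = 5
Set B = {3, 7, 13, 14, 15}, |B| = 5
Since A ⊆ B: B \ A = {}
|B| - |A| = 5 - 5 = 0

0


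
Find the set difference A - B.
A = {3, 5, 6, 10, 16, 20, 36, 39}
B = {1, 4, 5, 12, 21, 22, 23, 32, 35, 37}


Set A = {3, 5, 6, 10, 16, 20, 36, 39}
Set B = {1, 4, 5, 12, 21, 22, 23, 32, 35, 37}
A \ B includes elements in A that are not in B.
Check each element of A:
3 (not in B, keep), 5 (in B, remove), 6 (not in B, keep), 10 (not in B, keep), 16 (not in B, keep), 20 (not in B, keep), 36 (not in B, keep), 39 (not in B, keep)
A \ B = {3, 6, 10, 16, 20, 36, 39}

{3, 6, 10, 16, 20, 36, 39}


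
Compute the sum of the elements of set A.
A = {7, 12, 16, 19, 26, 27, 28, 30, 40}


Set A = {7, 12, 16, 19, 26, 27, 28, 30, 40}
Sum = 7 + 12 + 16 + 19 + 26 + 27 + 28 + 30 + 40 = 205

205


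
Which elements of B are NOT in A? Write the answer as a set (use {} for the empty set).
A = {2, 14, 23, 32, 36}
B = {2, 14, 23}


Set A = {2, 14, 23, 32, 36}
Set B = {2, 14, 23}
Check each element of B against A:
2 ∈ A, 14 ∈ A, 23 ∈ A
Elements of B not in A: {}

{}


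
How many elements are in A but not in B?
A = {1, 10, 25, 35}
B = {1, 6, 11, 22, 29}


Set A = {1, 10, 25, 35}
Set B = {1, 6, 11, 22, 29}
A \ B = {10, 25, 35}
|A \ B| = 3

3


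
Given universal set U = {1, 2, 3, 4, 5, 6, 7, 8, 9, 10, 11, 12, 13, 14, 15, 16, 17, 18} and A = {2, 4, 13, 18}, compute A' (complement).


Universal set U = {1, 2, 3, 4, 5, 6, 7, 8, 9, 10, 11, 12, 13, 14, 15, 16, 17, 18}
Set A = {2, 4, 13, 18}
A' = U \ A = elements in U but not in A
Checking each element of U:
1 (not in A, include), 2 (in A, exclude), 3 (not in A, include), 4 (in A, exclude), 5 (not in A, include), 6 (not in A, include), 7 (not in A, include), 8 (not in A, include), 9 (not in A, include), 10 (not in A, include), 11 (not in A, include), 12 (not in A, include), 13 (in A, exclude), 14 (not in A, include), 15 (not in A, include), 16 (not in A, include), 17 (not in A, include), 18 (in A, exclude)
A' = {1, 3, 5, 6, 7, 8, 9, 10, 11, 12, 14, 15, 16, 17}

{1, 3, 5, 6, 7, 8, 9, 10, 11, 12, 14, 15, 16, 17}


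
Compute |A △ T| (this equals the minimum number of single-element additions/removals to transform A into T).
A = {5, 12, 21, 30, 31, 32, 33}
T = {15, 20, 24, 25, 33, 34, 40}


Set A = {5, 12, 21, 30, 31, 32, 33}
Set T = {15, 20, 24, 25, 33, 34, 40}
Elements to remove from A (in A, not in T): {5, 12, 21, 30, 31, 32} → 6 removals
Elements to add to A (in T, not in A): {15, 20, 24, 25, 34, 40} → 6 additions
Total edits = 6 + 6 = 12

12


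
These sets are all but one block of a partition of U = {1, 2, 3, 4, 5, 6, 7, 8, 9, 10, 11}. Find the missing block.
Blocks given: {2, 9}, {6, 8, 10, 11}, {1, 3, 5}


U = {1, 2, 3, 4, 5, 6, 7, 8, 9, 10, 11}
Shown blocks: {2, 9}, {6, 8, 10, 11}, {1, 3, 5}
A partition's blocks are pairwise disjoint and cover U, so the missing block = U \ (union of shown blocks).
Union of shown blocks: {1, 2, 3, 5, 6, 8, 9, 10, 11}
Missing block = U \ (union) = {4, 7}

{4, 7}


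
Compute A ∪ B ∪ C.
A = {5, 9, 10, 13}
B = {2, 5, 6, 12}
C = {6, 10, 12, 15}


Set A = {5, 9, 10, 13}
Set B = {2, 5, 6, 12}
Set C = {6, 10, 12, 15}
First, A ∪ B = {2, 5, 6, 9, 10, 12, 13}
Then, (A ∪ B) ∪ C = {2, 5, 6, 9, 10, 12, 13, 15}

{2, 5, 6, 9, 10, 12, 13, 15}


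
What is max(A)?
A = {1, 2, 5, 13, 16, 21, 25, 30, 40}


Set A = {1, 2, 5, 13, 16, 21, 25, 30, 40}
Elements in ascending order: 1, 2, 5, 13, 16, 21, 25, 30, 40
The largest element is 40.

40


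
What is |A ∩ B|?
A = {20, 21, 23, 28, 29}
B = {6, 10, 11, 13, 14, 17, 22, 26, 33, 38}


Set A = {20, 21, 23, 28, 29}
Set B = {6, 10, 11, 13, 14, 17, 22, 26, 33, 38}
A ∩ B = {}
|A ∩ B| = 0

0


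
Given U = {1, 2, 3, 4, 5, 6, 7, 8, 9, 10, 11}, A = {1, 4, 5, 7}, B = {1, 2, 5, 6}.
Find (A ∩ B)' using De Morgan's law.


U = {1, 2, 3, 4, 5, 6, 7, 8, 9, 10, 11}
A = {1, 4, 5, 7}, B = {1, 2, 5, 6}
A ∩ B = {1, 5}
(A ∩ B)' = U \ (A ∩ B) = {2, 3, 4, 6, 7, 8, 9, 10, 11}
Verification via A' ∪ B': A' = {2, 3, 6, 8, 9, 10, 11}, B' = {3, 4, 7, 8, 9, 10, 11}
A' ∪ B' = {2, 3, 4, 6, 7, 8, 9, 10, 11} ✓

{2, 3, 4, 6, 7, 8, 9, 10, 11}


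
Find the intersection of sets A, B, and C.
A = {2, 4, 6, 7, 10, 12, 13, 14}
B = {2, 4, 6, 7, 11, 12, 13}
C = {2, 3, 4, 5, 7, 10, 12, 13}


Set A = {2, 4, 6, 7, 10, 12, 13, 14}
Set B = {2, 4, 6, 7, 11, 12, 13}
Set C = {2, 3, 4, 5, 7, 10, 12, 13}
First, A ∩ B = {2, 4, 6, 7, 12, 13}
Then, (A ∩ B) ∩ C = {2, 4, 7, 12, 13}

{2, 4, 7, 12, 13}


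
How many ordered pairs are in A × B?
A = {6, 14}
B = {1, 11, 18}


Set A = {6, 14} has 2 elements.
Set B = {1, 11, 18} has 3 elements.
|A × B| = |A| × |B| = 2 × 3 = 6

6


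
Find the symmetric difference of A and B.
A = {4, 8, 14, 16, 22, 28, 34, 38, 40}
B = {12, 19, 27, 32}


Set A = {4, 8, 14, 16, 22, 28, 34, 38, 40}
Set B = {12, 19, 27, 32}
A △ B = (A \ B) ∪ (B \ A)
Elements in A but not B: {4, 8, 14, 16, 22, 28, 34, 38, 40}
Elements in B but not A: {12, 19, 27, 32}
A △ B = {4, 8, 12, 14, 16, 19, 22, 27, 28, 32, 34, 38, 40}

{4, 8, 12, 14, 16, 19, 22, 27, 28, 32, 34, 38, 40}


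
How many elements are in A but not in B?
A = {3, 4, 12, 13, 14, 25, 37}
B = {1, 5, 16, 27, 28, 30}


Set A = {3, 4, 12, 13, 14, 25, 37}
Set B = {1, 5, 16, 27, 28, 30}
A \ B = {3, 4, 12, 13, 14, 25, 37}
|A \ B| = 7

7


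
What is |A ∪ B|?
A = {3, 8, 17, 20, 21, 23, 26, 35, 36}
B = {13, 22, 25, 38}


Set A = {3, 8, 17, 20, 21, 23, 26, 35, 36}, |A| = 9
Set B = {13, 22, 25, 38}, |B| = 4
A ∩ B = {}, |A ∩ B| = 0
|A ∪ B| = |A| + |B| - |A ∩ B| = 9 + 4 - 0 = 13

13


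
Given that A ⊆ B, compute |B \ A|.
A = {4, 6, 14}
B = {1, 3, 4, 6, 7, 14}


Set A = {4, 6, 14}, |A| = 3
Set B = {1, 3, 4, 6, 7, 14}, |B| = 6
Since A ⊆ B: B \ A = {1, 3, 7}
|B| - |A| = 6 - 3 = 3

3


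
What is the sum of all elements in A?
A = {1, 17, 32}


Set A = {1, 17, 32}
Sum = 1 + 17 + 32 = 50

50


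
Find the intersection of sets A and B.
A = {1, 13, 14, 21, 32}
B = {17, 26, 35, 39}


Set A = {1, 13, 14, 21, 32}
Set B = {17, 26, 35, 39}
A ∩ B includes only elements in both sets.
Check each element of A against B:
1 ✗, 13 ✗, 14 ✗, 21 ✗, 32 ✗
A ∩ B = {}

{}
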